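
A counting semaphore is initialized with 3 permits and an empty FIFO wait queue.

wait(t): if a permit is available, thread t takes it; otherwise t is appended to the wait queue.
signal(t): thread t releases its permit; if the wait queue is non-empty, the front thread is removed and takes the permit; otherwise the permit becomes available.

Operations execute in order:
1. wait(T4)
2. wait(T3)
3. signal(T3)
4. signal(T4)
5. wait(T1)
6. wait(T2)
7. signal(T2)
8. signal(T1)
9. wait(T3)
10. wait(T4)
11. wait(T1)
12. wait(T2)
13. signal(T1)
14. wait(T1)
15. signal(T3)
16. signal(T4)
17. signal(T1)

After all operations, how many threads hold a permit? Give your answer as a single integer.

Answer: 1

Derivation:
Step 1: wait(T4) -> count=2 queue=[] holders={T4}
Step 2: wait(T3) -> count=1 queue=[] holders={T3,T4}
Step 3: signal(T3) -> count=2 queue=[] holders={T4}
Step 4: signal(T4) -> count=3 queue=[] holders={none}
Step 5: wait(T1) -> count=2 queue=[] holders={T1}
Step 6: wait(T2) -> count=1 queue=[] holders={T1,T2}
Step 7: signal(T2) -> count=2 queue=[] holders={T1}
Step 8: signal(T1) -> count=3 queue=[] holders={none}
Step 9: wait(T3) -> count=2 queue=[] holders={T3}
Step 10: wait(T4) -> count=1 queue=[] holders={T3,T4}
Step 11: wait(T1) -> count=0 queue=[] holders={T1,T3,T4}
Step 12: wait(T2) -> count=0 queue=[T2] holders={T1,T3,T4}
Step 13: signal(T1) -> count=0 queue=[] holders={T2,T3,T4}
Step 14: wait(T1) -> count=0 queue=[T1] holders={T2,T3,T4}
Step 15: signal(T3) -> count=0 queue=[] holders={T1,T2,T4}
Step 16: signal(T4) -> count=1 queue=[] holders={T1,T2}
Step 17: signal(T1) -> count=2 queue=[] holders={T2}
Final holders: {T2} -> 1 thread(s)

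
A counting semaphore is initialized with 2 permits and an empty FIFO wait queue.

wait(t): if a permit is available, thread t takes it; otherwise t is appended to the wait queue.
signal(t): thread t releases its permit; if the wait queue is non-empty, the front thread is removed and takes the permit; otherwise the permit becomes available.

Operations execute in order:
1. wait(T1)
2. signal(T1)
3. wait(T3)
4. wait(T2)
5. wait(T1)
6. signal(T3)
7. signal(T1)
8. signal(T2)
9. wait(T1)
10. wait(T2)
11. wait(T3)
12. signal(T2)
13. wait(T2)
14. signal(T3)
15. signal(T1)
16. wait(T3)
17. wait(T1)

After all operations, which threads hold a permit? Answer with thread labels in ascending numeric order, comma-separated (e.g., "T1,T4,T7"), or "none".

Answer: T2,T3

Derivation:
Step 1: wait(T1) -> count=1 queue=[] holders={T1}
Step 2: signal(T1) -> count=2 queue=[] holders={none}
Step 3: wait(T3) -> count=1 queue=[] holders={T3}
Step 4: wait(T2) -> count=0 queue=[] holders={T2,T3}
Step 5: wait(T1) -> count=0 queue=[T1] holders={T2,T3}
Step 6: signal(T3) -> count=0 queue=[] holders={T1,T2}
Step 7: signal(T1) -> count=1 queue=[] holders={T2}
Step 8: signal(T2) -> count=2 queue=[] holders={none}
Step 9: wait(T1) -> count=1 queue=[] holders={T1}
Step 10: wait(T2) -> count=0 queue=[] holders={T1,T2}
Step 11: wait(T3) -> count=0 queue=[T3] holders={T1,T2}
Step 12: signal(T2) -> count=0 queue=[] holders={T1,T3}
Step 13: wait(T2) -> count=0 queue=[T2] holders={T1,T3}
Step 14: signal(T3) -> count=0 queue=[] holders={T1,T2}
Step 15: signal(T1) -> count=1 queue=[] holders={T2}
Step 16: wait(T3) -> count=0 queue=[] holders={T2,T3}
Step 17: wait(T1) -> count=0 queue=[T1] holders={T2,T3}
Final holders: T2,T3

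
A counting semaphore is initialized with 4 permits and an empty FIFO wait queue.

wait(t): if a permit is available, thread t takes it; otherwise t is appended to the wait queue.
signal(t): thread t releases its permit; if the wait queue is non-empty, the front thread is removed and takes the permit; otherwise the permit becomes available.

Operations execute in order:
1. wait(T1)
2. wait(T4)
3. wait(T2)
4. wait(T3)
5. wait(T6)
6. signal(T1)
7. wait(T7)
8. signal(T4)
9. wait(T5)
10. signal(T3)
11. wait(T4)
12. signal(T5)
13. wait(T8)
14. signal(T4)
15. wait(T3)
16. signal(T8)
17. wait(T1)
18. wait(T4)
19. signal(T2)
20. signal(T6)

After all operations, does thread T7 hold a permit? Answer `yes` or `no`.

Step 1: wait(T1) -> count=3 queue=[] holders={T1}
Step 2: wait(T4) -> count=2 queue=[] holders={T1,T4}
Step 3: wait(T2) -> count=1 queue=[] holders={T1,T2,T4}
Step 4: wait(T3) -> count=0 queue=[] holders={T1,T2,T3,T4}
Step 5: wait(T6) -> count=0 queue=[T6] holders={T1,T2,T3,T4}
Step 6: signal(T1) -> count=0 queue=[] holders={T2,T3,T4,T6}
Step 7: wait(T7) -> count=0 queue=[T7] holders={T2,T3,T4,T6}
Step 8: signal(T4) -> count=0 queue=[] holders={T2,T3,T6,T7}
Step 9: wait(T5) -> count=0 queue=[T5] holders={T2,T3,T6,T7}
Step 10: signal(T3) -> count=0 queue=[] holders={T2,T5,T6,T7}
Step 11: wait(T4) -> count=0 queue=[T4] holders={T2,T5,T6,T7}
Step 12: signal(T5) -> count=0 queue=[] holders={T2,T4,T6,T7}
Step 13: wait(T8) -> count=0 queue=[T8] holders={T2,T4,T6,T7}
Step 14: signal(T4) -> count=0 queue=[] holders={T2,T6,T7,T8}
Step 15: wait(T3) -> count=0 queue=[T3] holders={T2,T6,T7,T8}
Step 16: signal(T8) -> count=0 queue=[] holders={T2,T3,T6,T7}
Step 17: wait(T1) -> count=0 queue=[T1] holders={T2,T3,T6,T7}
Step 18: wait(T4) -> count=0 queue=[T1,T4] holders={T2,T3,T6,T7}
Step 19: signal(T2) -> count=0 queue=[T4] holders={T1,T3,T6,T7}
Step 20: signal(T6) -> count=0 queue=[] holders={T1,T3,T4,T7}
Final holders: {T1,T3,T4,T7} -> T7 in holders

Answer: yes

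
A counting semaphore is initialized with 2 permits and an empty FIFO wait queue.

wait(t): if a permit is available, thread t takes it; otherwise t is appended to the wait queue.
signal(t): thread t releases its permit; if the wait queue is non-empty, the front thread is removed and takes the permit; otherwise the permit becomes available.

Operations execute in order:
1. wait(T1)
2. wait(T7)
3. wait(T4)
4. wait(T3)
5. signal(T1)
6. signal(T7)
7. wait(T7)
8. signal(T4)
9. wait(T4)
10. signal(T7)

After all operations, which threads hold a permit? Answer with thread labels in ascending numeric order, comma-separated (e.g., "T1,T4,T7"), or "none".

Step 1: wait(T1) -> count=1 queue=[] holders={T1}
Step 2: wait(T7) -> count=0 queue=[] holders={T1,T7}
Step 3: wait(T4) -> count=0 queue=[T4] holders={T1,T7}
Step 4: wait(T3) -> count=0 queue=[T4,T3] holders={T1,T7}
Step 5: signal(T1) -> count=0 queue=[T3] holders={T4,T7}
Step 6: signal(T7) -> count=0 queue=[] holders={T3,T4}
Step 7: wait(T7) -> count=0 queue=[T7] holders={T3,T4}
Step 8: signal(T4) -> count=0 queue=[] holders={T3,T7}
Step 9: wait(T4) -> count=0 queue=[T4] holders={T3,T7}
Step 10: signal(T7) -> count=0 queue=[] holders={T3,T4}
Final holders: T3,T4

Answer: T3,T4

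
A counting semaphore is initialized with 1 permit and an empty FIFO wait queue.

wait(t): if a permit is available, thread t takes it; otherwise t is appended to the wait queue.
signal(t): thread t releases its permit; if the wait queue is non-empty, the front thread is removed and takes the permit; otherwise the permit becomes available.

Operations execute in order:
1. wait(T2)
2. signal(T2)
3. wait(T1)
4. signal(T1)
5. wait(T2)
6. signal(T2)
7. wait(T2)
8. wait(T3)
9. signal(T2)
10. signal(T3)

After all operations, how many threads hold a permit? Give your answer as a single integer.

Step 1: wait(T2) -> count=0 queue=[] holders={T2}
Step 2: signal(T2) -> count=1 queue=[] holders={none}
Step 3: wait(T1) -> count=0 queue=[] holders={T1}
Step 4: signal(T1) -> count=1 queue=[] holders={none}
Step 5: wait(T2) -> count=0 queue=[] holders={T2}
Step 6: signal(T2) -> count=1 queue=[] holders={none}
Step 7: wait(T2) -> count=0 queue=[] holders={T2}
Step 8: wait(T3) -> count=0 queue=[T3] holders={T2}
Step 9: signal(T2) -> count=0 queue=[] holders={T3}
Step 10: signal(T3) -> count=1 queue=[] holders={none}
Final holders: {none} -> 0 thread(s)

Answer: 0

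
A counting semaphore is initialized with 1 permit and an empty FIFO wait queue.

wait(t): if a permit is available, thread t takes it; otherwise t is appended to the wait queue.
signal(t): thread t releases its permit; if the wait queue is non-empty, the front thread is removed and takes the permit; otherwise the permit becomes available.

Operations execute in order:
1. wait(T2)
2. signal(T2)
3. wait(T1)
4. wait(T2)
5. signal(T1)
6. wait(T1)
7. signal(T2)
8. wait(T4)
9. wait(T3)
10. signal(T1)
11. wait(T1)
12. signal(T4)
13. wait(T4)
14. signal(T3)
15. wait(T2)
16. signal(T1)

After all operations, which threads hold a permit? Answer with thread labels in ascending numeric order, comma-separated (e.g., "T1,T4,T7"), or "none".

Step 1: wait(T2) -> count=0 queue=[] holders={T2}
Step 2: signal(T2) -> count=1 queue=[] holders={none}
Step 3: wait(T1) -> count=0 queue=[] holders={T1}
Step 4: wait(T2) -> count=0 queue=[T2] holders={T1}
Step 5: signal(T1) -> count=0 queue=[] holders={T2}
Step 6: wait(T1) -> count=0 queue=[T1] holders={T2}
Step 7: signal(T2) -> count=0 queue=[] holders={T1}
Step 8: wait(T4) -> count=0 queue=[T4] holders={T1}
Step 9: wait(T3) -> count=0 queue=[T4,T3] holders={T1}
Step 10: signal(T1) -> count=0 queue=[T3] holders={T4}
Step 11: wait(T1) -> count=0 queue=[T3,T1] holders={T4}
Step 12: signal(T4) -> count=0 queue=[T1] holders={T3}
Step 13: wait(T4) -> count=0 queue=[T1,T4] holders={T3}
Step 14: signal(T3) -> count=0 queue=[T4] holders={T1}
Step 15: wait(T2) -> count=0 queue=[T4,T2] holders={T1}
Step 16: signal(T1) -> count=0 queue=[T2] holders={T4}
Final holders: T4

Answer: T4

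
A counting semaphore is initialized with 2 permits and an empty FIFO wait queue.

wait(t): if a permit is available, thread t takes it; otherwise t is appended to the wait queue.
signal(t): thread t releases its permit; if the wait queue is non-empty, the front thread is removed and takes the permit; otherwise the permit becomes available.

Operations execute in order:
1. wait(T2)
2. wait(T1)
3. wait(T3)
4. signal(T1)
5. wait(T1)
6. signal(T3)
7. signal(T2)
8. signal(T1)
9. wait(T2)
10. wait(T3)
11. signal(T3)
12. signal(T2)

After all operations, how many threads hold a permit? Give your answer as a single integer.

Step 1: wait(T2) -> count=1 queue=[] holders={T2}
Step 2: wait(T1) -> count=0 queue=[] holders={T1,T2}
Step 3: wait(T3) -> count=0 queue=[T3] holders={T1,T2}
Step 4: signal(T1) -> count=0 queue=[] holders={T2,T3}
Step 5: wait(T1) -> count=0 queue=[T1] holders={T2,T3}
Step 6: signal(T3) -> count=0 queue=[] holders={T1,T2}
Step 7: signal(T2) -> count=1 queue=[] holders={T1}
Step 8: signal(T1) -> count=2 queue=[] holders={none}
Step 9: wait(T2) -> count=1 queue=[] holders={T2}
Step 10: wait(T3) -> count=0 queue=[] holders={T2,T3}
Step 11: signal(T3) -> count=1 queue=[] holders={T2}
Step 12: signal(T2) -> count=2 queue=[] holders={none}
Final holders: {none} -> 0 thread(s)

Answer: 0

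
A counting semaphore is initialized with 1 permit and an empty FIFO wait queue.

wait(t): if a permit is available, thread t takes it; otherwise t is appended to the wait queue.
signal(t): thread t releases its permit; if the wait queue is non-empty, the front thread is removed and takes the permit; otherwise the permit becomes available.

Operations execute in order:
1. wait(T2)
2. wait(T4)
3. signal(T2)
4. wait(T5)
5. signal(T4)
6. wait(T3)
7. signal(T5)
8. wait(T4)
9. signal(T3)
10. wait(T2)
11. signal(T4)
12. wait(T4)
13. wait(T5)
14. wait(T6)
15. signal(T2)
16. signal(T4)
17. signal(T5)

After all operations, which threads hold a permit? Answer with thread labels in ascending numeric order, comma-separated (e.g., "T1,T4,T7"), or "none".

Step 1: wait(T2) -> count=0 queue=[] holders={T2}
Step 2: wait(T4) -> count=0 queue=[T4] holders={T2}
Step 3: signal(T2) -> count=0 queue=[] holders={T4}
Step 4: wait(T5) -> count=0 queue=[T5] holders={T4}
Step 5: signal(T4) -> count=0 queue=[] holders={T5}
Step 6: wait(T3) -> count=0 queue=[T3] holders={T5}
Step 7: signal(T5) -> count=0 queue=[] holders={T3}
Step 8: wait(T4) -> count=0 queue=[T4] holders={T3}
Step 9: signal(T3) -> count=0 queue=[] holders={T4}
Step 10: wait(T2) -> count=0 queue=[T2] holders={T4}
Step 11: signal(T4) -> count=0 queue=[] holders={T2}
Step 12: wait(T4) -> count=0 queue=[T4] holders={T2}
Step 13: wait(T5) -> count=0 queue=[T4,T5] holders={T2}
Step 14: wait(T6) -> count=0 queue=[T4,T5,T6] holders={T2}
Step 15: signal(T2) -> count=0 queue=[T5,T6] holders={T4}
Step 16: signal(T4) -> count=0 queue=[T6] holders={T5}
Step 17: signal(T5) -> count=0 queue=[] holders={T6}
Final holders: T6

Answer: T6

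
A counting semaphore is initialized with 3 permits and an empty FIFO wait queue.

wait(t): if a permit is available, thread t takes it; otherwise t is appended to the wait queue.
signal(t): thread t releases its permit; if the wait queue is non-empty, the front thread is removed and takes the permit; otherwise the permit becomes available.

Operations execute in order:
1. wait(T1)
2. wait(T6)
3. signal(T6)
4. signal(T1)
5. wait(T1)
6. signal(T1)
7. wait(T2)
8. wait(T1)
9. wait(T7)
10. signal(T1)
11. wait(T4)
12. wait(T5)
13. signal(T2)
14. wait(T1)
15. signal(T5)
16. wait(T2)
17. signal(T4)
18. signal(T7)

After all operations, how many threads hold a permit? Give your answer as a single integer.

Step 1: wait(T1) -> count=2 queue=[] holders={T1}
Step 2: wait(T6) -> count=1 queue=[] holders={T1,T6}
Step 3: signal(T6) -> count=2 queue=[] holders={T1}
Step 4: signal(T1) -> count=3 queue=[] holders={none}
Step 5: wait(T1) -> count=2 queue=[] holders={T1}
Step 6: signal(T1) -> count=3 queue=[] holders={none}
Step 7: wait(T2) -> count=2 queue=[] holders={T2}
Step 8: wait(T1) -> count=1 queue=[] holders={T1,T2}
Step 9: wait(T7) -> count=0 queue=[] holders={T1,T2,T7}
Step 10: signal(T1) -> count=1 queue=[] holders={T2,T7}
Step 11: wait(T4) -> count=0 queue=[] holders={T2,T4,T7}
Step 12: wait(T5) -> count=0 queue=[T5] holders={T2,T4,T7}
Step 13: signal(T2) -> count=0 queue=[] holders={T4,T5,T7}
Step 14: wait(T1) -> count=0 queue=[T1] holders={T4,T5,T7}
Step 15: signal(T5) -> count=0 queue=[] holders={T1,T4,T7}
Step 16: wait(T2) -> count=0 queue=[T2] holders={T1,T4,T7}
Step 17: signal(T4) -> count=0 queue=[] holders={T1,T2,T7}
Step 18: signal(T7) -> count=1 queue=[] holders={T1,T2}
Final holders: {T1,T2} -> 2 thread(s)

Answer: 2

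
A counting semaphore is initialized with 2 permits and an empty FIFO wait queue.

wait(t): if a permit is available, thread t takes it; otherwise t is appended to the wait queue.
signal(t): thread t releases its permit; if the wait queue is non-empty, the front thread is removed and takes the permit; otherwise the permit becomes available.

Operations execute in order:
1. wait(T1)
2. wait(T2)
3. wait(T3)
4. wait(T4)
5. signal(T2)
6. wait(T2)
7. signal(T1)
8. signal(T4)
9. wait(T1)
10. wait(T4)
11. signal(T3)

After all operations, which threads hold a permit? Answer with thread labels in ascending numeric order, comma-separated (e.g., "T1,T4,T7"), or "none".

Answer: T1,T2

Derivation:
Step 1: wait(T1) -> count=1 queue=[] holders={T1}
Step 2: wait(T2) -> count=0 queue=[] holders={T1,T2}
Step 3: wait(T3) -> count=0 queue=[T3] holders={T1,T2}
Step 4: wait(T4) -> count=0 queue=[T3,T4] holders={T1,T2}
Step 5: signal(T2) -> count=0 queue=[T4] holders={T1,T3}
Step 6: wait(T2) -> count=0 queue=[T4,T2] holders={T1,T3}
Step 7: signal(T1) -> count=0 queue=[T2] holders={T3,T4}
Step 8: signal(T4) -> count=0 queue=[] holders={T2,T3}
Step 9: wait(T1) -> count=0 queue=[T1] holders={T2,T3}
Step 10: wait(T4) -> count=0 queue=[T1,T4] holders={T2,T3}
Step 11: signal(T3) -> count=0 queue=[T4] holders={T1,T2}
Final holders: T1,T2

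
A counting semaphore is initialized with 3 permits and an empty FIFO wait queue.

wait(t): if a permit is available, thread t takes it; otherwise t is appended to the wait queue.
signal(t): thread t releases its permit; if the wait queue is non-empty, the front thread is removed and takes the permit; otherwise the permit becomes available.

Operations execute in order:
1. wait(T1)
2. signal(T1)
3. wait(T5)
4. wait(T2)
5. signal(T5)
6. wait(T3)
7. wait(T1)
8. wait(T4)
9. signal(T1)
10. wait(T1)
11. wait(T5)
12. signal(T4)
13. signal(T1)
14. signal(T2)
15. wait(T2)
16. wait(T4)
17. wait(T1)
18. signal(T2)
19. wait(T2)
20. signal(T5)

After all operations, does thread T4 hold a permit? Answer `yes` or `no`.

Step 1: wait(T1) -> count=2 queue=[] holders={T1}
Step 2: signal(T1) -> count=3 queue=[] holders={none}
Step 3: wait(T5) -> count=2 queue=[] holders={T5}
Step 4: wait(T2) -> count=1 queue=[] holders={T2,T5}
Step 5: signal(T5) -> count=2 queue=[] holders={T2}
Step 6: wait(T3) -> count=1 queue=[] holders={T2,T3}
Step 7: wait(T1) -> count=0 queue=[] holders={T1,T2,T3}
Step 8: wait(T4) -> count=0 queue=[T4] holders={T1,T2,T3}
Step 9: signal(T1) -> count=0 queue=[] holders={T2,T3,T4}
Step 10: wait(T1) -> count=0 queue=[T1] holders={T2,T3,T4}
Step 11: wait(T5) -> count=0 queue=[T1,T5] holders={T2,T3,T4}
Step 12: signal(T4) -> count=0 queue=[T5] holders={T1,T2,T3}
Step 13: signal(T1) -> count=0 queue=[] holders={T2,T3,T5}
Step 14: signal(T2) -> count=1 queue=[] holders={T3,T5}
Step 15: wait(T2) -> count=0 queue=[] holders={T2,T3,T5}
Step 16: wait(T4) -> count=0 queue=[T4] holders={T2,T3,T5}
Step 17: wait(T1) -> count=0 queue=[T4,T1] holders={T2,T3,T5}
Step 18: signal(T2) -> count=0 queue=[T1] holders={T3,T4,T5}
Step 19: wait(T2) -> count=0 queue=[T1,T2] holders={T3,T4,T5}
Step 20: signal(T5) -> count=0 queue=[T2] holders={T1,T3,T4}
Final holders: {T1,T3,T4} -> T4 in holders

Answer: yes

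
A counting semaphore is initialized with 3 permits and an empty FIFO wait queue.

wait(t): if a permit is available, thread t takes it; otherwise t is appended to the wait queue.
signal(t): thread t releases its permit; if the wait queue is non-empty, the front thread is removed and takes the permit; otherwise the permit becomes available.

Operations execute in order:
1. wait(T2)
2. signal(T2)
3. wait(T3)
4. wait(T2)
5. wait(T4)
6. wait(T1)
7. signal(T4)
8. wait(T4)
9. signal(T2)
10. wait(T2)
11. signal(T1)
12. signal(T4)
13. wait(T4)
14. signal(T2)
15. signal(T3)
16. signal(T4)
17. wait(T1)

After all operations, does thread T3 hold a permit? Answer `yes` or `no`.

Step 1: wait(T2) -> count=2 queue=[] holders={T2}
Step 2: signal(T2) -> count=3 queue=[] holders={none}
Step 3: wait(T3) -> count=2 queue=[] holders={T3}
Step 4: wait(T2) -> count=1 queue=[] holders={T2,T3}
Step 5: wait(T4) -> count=0 queue=[] holders={T2,T3,T4}
Step 6: wait(T1) -> count=0 queue=[T1] holders={T2,T3,T4}
Step 7: signal(T4) -> count=0 queue=[] holders={T1,T2,T3}
Step 8: wait(T4) -> count=0 queue=[T4] holders={T1,T2,T3}
Step 9: signal(T2) -> count=0 queue=[] holders={T1,T3,T4}
Step 10: wait(T2) -> count=0 queue=[T2] holders={T1,T3,T4}
Step 11: signal(T1) -> count=0 queue=[] holders={T2,T3,T4}
Step 12: signal(T4) -> count=1 queue=[] holders={T2,T3}
Step 13: wait(T4) -> count=0 queue=[] holders={T2,T3,T4}
Step 14: signal(T2) -> count=1 queue=[] holders={T3,T4}
Step 15: signal(T3) -> count=2 queue=[] holders={T4}
Step 16: signal(T4) -> count=3 queue=[] holders={none}
Step 17: wait(T1) -> count=2 queue=[] holders={T1}
Final holders: {T1} -> T3 not in holders

Answer: no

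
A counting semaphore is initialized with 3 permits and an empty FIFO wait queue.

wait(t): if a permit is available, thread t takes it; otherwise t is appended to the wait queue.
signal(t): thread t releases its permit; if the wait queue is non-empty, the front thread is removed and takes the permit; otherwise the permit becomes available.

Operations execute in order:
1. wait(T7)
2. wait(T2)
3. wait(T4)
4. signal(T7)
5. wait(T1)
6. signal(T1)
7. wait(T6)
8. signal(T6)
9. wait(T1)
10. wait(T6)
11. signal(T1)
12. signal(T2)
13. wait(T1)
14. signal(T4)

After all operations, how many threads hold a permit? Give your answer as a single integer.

Answer: 2

Derivation:
Step 1: wait(T7) -> count=2 queue=[] holders={T7}
Step 2: wait(T2) -> count=1 queue=[] holders={T2,T7}
Step 3: wait(T4) -> count=0 queue=[] holders={T2,T4,T7}
Step 4: signal(T7) -> count=1 queue=[] holders={T2,T4}
Step 5: wait(T1) -> count=0 queue=[] holders={T1,T2,T4}
Step 6: signal(T1) -> count=1 queue=[] holders={T2,T4}
Step 7: wait(T6) -> count=0 queue=[] holders={T2,T4,T6}
Step 8: signal(T6) -> count=1 queue=[] holders={T2,T4}
Step 9: wait(T1) -> count=0 queue=[] holders={T1,T2,T4}
Step 10: wait(T6) -> count=0 queue=[T6] holders={T1,T2,T4}
Step 11: signal(T1) -> count=0 queue=[] holders={T2,T4,T6}
Step 12: signal(T2) -> count=1 queue=[] holders={T4,T6}
Step 13: wait(T1) -> count=0 queue=[] holders={T1,T4,T6}
Step 14: signal(T4) -> count=1 queue=[] holders={T1,T6}
Final holders: {T1,T6} -> 2 thread(s)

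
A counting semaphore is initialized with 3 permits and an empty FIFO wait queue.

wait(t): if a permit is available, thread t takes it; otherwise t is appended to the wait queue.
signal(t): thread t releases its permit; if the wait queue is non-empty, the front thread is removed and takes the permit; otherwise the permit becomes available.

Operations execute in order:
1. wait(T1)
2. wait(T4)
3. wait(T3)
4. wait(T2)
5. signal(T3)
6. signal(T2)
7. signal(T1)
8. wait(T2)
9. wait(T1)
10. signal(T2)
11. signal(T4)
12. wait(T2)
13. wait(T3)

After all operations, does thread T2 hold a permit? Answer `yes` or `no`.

Step 1: wait(T1) -> count=2 queue=[] holders={T1}
Step 2: wait(T4) -> count=1 queue=[] holders={T1,T4}
Step 3: wait(T3) -> count=0 queue=[] holders={T1,T3,T4}
Step 4: wait(T2) -> count=0 queue=[T2] holders={T1,T3,T4}
Step 5: signal(T3) -> count=0 queue=[] holders={T1,T2,T4}
Step 6: signal(T2) -> count=1 queue=[] holders={T1,T4}
Step 7: signal(T1) -> count=2 queue=[] holders={T4}
Step 8: wait(T2) -> count=1 queue=[] holders={T2,T4}
Step 9: wait(T1) -> count=0 queue=[] holders={T1,T2,T4}
Step 10: signal(T2) -> count=1 queue=[] holders={T1,T4}
Step 11: signal(T4) -> count=2 queue=[] holders={T1}
Step 12: wait(T2) -> count=1 queue=[] holders={T1,T2}
Step 13: wait(T3) -> count=0 queue=[] holders={T1,T2,T3}
Final holders: {T1,T2,T3} -> T2 in holders

Answer: yes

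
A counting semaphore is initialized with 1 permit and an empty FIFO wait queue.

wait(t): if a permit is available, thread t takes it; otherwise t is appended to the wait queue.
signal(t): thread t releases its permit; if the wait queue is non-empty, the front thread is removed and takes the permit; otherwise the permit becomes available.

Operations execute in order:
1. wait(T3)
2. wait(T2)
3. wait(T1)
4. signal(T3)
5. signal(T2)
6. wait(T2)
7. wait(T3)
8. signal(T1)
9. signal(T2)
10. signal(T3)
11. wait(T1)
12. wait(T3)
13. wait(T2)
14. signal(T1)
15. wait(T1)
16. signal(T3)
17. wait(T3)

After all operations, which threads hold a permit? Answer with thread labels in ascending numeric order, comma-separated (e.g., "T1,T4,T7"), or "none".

Step 1: wait(T3) -> count=0 queue=[] holders={T3}
Step 2: wait(T2) -> count=0 queue=[T2] holders={T3}
Step 3: wait(T1) -> count=0 queue=[T2,T1] holders={T3}
Step 4: signal(T3) -> count=0 queue=[T1] holders={T2}
Step 5: signal(T2) -> count=0 queue=[] holders={T1}
Step 6: wait(T2) -> count=0 queue=[T2] holders={T1}
Step 7: wait(T3) -> count=0 queue=[T2,T3] holders={T1}
Step 8: signal(T1) -> count=0 queue=[T3] holders={T2}
Step 9: signal(T2) -> count=0 queue=[] holders={T3}
Step 10: signal(T3) -> count=1 queue=[] holders={none}
Step 11: wait(T1) -> count=0 queue=[] holders={T1}
Step 12: wait(T3) -> count=0 queue=[T3] holders={T1}
Step 13: wait(T2) -> count=0 queue=[T3,T2] holders={T1}
Step 14: signal(T1) -> count=0 queue=[T2] holders={T3}
Step 15: wait(T1) -> count=0 queue=[T2,T1] holders={T3}
Step 16: signal(T3) -> count=0 queue=[T1] holders={T2}
Step 17: wait(T3) -> count=0 queue=[T1,T3] holders={T2}
Final holders: T2

Answer: T2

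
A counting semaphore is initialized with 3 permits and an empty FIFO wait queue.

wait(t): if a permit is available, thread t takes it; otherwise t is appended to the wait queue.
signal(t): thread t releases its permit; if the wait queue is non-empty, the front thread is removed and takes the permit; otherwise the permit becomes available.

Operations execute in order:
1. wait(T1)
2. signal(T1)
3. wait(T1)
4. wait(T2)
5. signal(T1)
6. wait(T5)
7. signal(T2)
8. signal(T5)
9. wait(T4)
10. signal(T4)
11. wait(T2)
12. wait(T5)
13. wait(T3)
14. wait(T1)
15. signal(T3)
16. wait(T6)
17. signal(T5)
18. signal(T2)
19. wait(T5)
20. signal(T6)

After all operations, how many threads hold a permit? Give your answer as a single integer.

Step 1: wait(T1) -> count=2 queue=[] holders={T1}
Step 2: signal(T1) -> count=3 queue=[] holders={none}
Step 3: wait(T1) -> count=2 queue=[] holders={T1}
Step 4: wait(T2) -> count=1 queue=[] holders={T1,T2}
Step 5: signal(T1) -> count=2 queue=[] holders={T2}
Step 6: wait(T5) -> count=1 queue=[] holders={T2,T5}
Step 7: signal(T2) -> count=2 queue=[] holders={T5}
Step 8: signal(T5) -> count=3 queue=[] holders={none}
Step 9: wait(T4) -> count=2 queue=[] holders={T4}
Step 10: signal(T4) -> count=3 queue=[] holders={none}
Step 11: wait(T2) -> count=2 queue=[] holders={T2}
Step 12: wait(T5) -> count=1 queue=[] holders={T2,T5}
Step 13: wait(T3) -> count=0 queue=[] holders={T2,T3,T5}
Step 14: wait(T1) -> count=0 queue=[T1] holders={T2,T3,T5}
Step 15: signal(T3) -> count=0 queue=[] holders={T1,T2,T5}
Step 16: wait(T6) -> count=0 queue=[T6] holders={T1,T2,T5}
Step 17: signal(T5) -> count=0 queue=[] holders={T1,T2,T6}
Step 18: signal(T2) -> count=1 queue=[] holders={T1,T6}
Step 19: wait(T5) -> count=0 queue=[] holders={T1,T5,T6}
Step 20: signal(T6) -> count=1 queue=[] holders={T1,T5}
Final holders: {T1,T5} -> 2 thread(s)

Answer: 2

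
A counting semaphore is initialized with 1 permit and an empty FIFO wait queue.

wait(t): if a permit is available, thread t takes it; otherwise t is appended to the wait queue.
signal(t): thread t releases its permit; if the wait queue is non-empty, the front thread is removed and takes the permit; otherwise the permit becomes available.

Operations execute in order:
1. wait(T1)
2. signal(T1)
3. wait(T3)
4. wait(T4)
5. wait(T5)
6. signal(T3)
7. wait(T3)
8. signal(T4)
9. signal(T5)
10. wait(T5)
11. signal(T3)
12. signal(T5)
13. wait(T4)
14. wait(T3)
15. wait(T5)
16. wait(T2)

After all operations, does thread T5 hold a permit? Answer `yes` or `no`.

Step 1: wait(T1) -> count=0 queue=[] holders={T1}
Step 2: signal(T1) -> count=1 queue=[] holders={none}
Step 3: wait(T3) -> count=0 queue=[] holders={T3}
Step 4: wait(T4) -> count=0 queue=[T4] holders={T3}
Step 5: wait(T5) -> count=0 queue=[T4,T5] holders={T3}
Step 6: signal(T3) -> count=0 queue=[T5] holders={T4}
Step 7: wait(T3) -> count=0 queue=[T5,T3] holders={T4}
Step 8: signal(T4) -> count=0 queue=[T3] holders={T5}
Step 9: signal(T5) -> count=0 queue=[] holders={T3}
Step 10: wait(T5) -> count=0 queue=[T5] holders={T3}
Step 11: signal(T3) -> count=0 queue=[] holders={T5}
Step 12: signal(T5) -> count=1 queue=[] holders={none}
Step 13: wait(T4) -> count=0 queue=[] holders={T4}
Step 14: wait(T3) -> count=0 queue=[T3] holders={T4}
Step 15: wait(T5) -> count=0 queue=[T3,T5] holders={T4}
Step 16: wait(T2) -> count=0 queue=[T3,T5,T2] holders={T4}
Final holders: {T4} -> T5 not in holders

Answer: no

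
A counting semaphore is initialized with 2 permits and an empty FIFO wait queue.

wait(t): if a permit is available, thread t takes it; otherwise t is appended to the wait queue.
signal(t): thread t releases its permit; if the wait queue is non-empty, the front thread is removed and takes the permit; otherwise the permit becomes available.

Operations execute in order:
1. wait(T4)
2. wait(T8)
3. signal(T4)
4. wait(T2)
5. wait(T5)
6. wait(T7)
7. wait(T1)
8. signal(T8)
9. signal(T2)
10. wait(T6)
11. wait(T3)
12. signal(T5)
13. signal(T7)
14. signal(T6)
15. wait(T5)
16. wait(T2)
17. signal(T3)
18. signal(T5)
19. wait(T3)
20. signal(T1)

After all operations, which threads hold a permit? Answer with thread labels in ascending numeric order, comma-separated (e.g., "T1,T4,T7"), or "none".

Step 1: wait(T4) -> count=1 queue=[] holders={T4}
Step 2: wait(T8) -> count=0 queue=[] holders={T4,T8}
Step 3: signal(T4) -> count=1 queue=[] holders={T8}
Step 4: wait(T2) -> count=0 queue=[] holders={T2,T8}
Step 5: wait(T5) -> count=0 queue=[T5] holders={T2,T8}
Step 6: wait(T7) -> count=0 queue=[T5,T7] holders={T2,T8}
Step 7: wait(T1) -> count=0 queue=[T5,T7,T1] holders={T2,T8}
Step 8: signal(T8) -> count=0 queue=[T7,T1] holders={T2,T5}
Step 9: signal(T2) -> count=0 queue=[T1] holders={T5,T7}
Step 10: wait(T6) -> count=0 queue=[T1,T6] holders={T5,T7}
Step 11: wait(T3) -> count=0 queue=[T1,T6,T3] holders={T5,T7}
Step 12: signal(T5) -> count=0 queue=[T6,T3] holders={T1,T7}
Step 13: signal(T7) -> count=0 queue=[T3] holders={T1,T6}
Step 14: signal(T6) -> count=0 queue=[] holders={T1,T3}
Step 15: wait(T5) -> count=0 queue=[T5] holders={T1,T3}
Step 16: wait(T2) -> count=0 queue=[T5,T2] holders={T1,T3}
Step 17: signal(T3) -> count=0 queue=[T2] holders={T1,T5}
Step 18: signal(T5) -> count=0 queue=[] holders={T1,T2}
Step 19: wait(T3) -> count=0 queue=[T3] holders={T1,T2}
Step 20: signal(T1) -> count=0 queue=[] holders={T2,T3}
Final holders: T2,T3

Answer: T2,T3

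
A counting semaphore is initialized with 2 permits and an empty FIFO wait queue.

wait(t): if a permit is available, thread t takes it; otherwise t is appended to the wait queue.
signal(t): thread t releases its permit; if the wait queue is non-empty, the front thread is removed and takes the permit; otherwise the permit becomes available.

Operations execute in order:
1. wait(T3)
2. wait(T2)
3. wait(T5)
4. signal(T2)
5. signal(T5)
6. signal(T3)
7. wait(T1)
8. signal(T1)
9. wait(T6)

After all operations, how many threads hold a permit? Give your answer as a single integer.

Answer: 1

Derivation:
Step 1: wait(T3) -> count=1 queue=[] holders={T3}
Step 2: wait(T2) -> count=0 queue=[] holders={T2,T3}
Step 3: wait(T5) -> count=0 queue=[T5] holders={T2,T3}
Step 4: signal(T2) -> count=0 queue=[] holders={T3,T5}
Step 5: signal(T5) -> count=1 queue=[] holders={T3}
Step 6: signal(T3) -> count=2 queue=[] holders={none}
Step 7: wait(T1) -> count=1 queue=[] holders={T1}
Step 8: signal(T1) -> count=2 queue=[] holders={none}
Step 9: wait(T6) -> count=1 queue=[] holders={T6}
Final holders: {T6} -> 1 thread(s)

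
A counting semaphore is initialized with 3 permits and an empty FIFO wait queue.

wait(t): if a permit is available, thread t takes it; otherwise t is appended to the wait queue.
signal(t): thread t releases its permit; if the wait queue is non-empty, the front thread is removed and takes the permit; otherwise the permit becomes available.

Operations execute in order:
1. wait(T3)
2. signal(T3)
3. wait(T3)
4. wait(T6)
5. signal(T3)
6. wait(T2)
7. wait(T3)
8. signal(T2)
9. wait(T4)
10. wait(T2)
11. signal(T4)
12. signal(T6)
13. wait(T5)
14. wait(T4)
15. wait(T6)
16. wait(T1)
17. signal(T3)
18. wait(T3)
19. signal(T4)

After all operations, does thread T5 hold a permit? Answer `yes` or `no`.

Step 1: wait(T3) -> count=2 queue=[] holders={T3}
Step 2: signal(T3) -> count=3 queue=[] holders={none}
Step 3: wait(T3) -> count=2 queue=[] holders={T3}
Step 4: wait(T6) -> count=1 queue=[] holders={T3,T6}
Step 5: signal(T3) -> count=2 queue=[] holders={T6}
Step 6: wait(T2) -> count=1 queue=[] holders={T2,T6}
Step 7: wait(T3) -> count=0 queue=[] holders={T2,T3,T6}
Step 8: signal(T2) -> count=1 queue=[] holders={T3,T6}
Step 9: wait(T4) -> count=0 queue=[] holders={T3,T4,T6}
Step 10: wait(T2) -> count=0 queue=[T2] holders={T3,T4,T6}
Step 11: signal(T4) -> count=0 queue=[] holders={T2,T3,T6}
Step 12: signal(T6) -> count=1 queue=[] holders={T2,T3}
Step 13: wait(T5) -> count=0 queue=[] holders={T2,T3,T5}
Step 14: wait(T4) -> count=0 queue=[T4] holders={T2,T3,T5}
Step 15: wait(T6) -> count=0 queue=[T4,T6] holders={T2,T3,T5}
Step 16: wait(T1) -> count=0 queue=[T4,T6,T1] holders={T2,T3,T5}
Step 17: signal(T3) -> count=0 queue=[T6,T1] holders={T2,T4,T5}
Step 18: wait(T3) -> count=0 queue=[T6,T1,T3] holders={T2,T4,T5}
Step 19: signal(T4) -> count=0 queue=[T1,T3] holders={T2,T5,T6}
Final holders: {T2,T5,T6} -> T5 in holders

Answer: yes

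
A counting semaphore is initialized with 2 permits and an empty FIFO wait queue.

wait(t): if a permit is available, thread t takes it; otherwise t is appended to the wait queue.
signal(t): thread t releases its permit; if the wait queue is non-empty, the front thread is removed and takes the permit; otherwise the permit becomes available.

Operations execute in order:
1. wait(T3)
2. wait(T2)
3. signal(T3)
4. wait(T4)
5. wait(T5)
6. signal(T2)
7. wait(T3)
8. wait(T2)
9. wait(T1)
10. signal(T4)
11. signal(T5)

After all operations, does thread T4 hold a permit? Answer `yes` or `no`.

Answer: no

Derivation:
Step 1: wait(T3) -> count=1 queue=[] holders={T3}
Step 2: wait(T2) -> count=0 queue=[] holders={T2,T3}
Step 3: signal(T3) -> count=1 queue=[] holders={T2}
Step 4: wait(T4) -> count=0 queue=[] holders={T2,T4}
Step 5: wait(T5) -> count=0 queue=[T5] holders={T2,T4}
Step 6: signal(T2) -> count=0 queue=[] holders={T4,T5}
Step 7: wait(T3) -> count=0 queue=[T3] holders={T4,T5}
Step 8: wait(T2) -> count=0 queue=[T3,T2] holders={T4,T5}
Step 9: wait(T1) -> count=0 queue=[T3,T2,T1] holders={T4,T5}
Step 10: signal(T4) -> count=0 queue=[T2,T1] holders={T3,T5}
Step 11: signal(T5) -> count=0 queue=[T1] holders={T2,T3}
Final holders: {T2,T3} -> T4 not in holders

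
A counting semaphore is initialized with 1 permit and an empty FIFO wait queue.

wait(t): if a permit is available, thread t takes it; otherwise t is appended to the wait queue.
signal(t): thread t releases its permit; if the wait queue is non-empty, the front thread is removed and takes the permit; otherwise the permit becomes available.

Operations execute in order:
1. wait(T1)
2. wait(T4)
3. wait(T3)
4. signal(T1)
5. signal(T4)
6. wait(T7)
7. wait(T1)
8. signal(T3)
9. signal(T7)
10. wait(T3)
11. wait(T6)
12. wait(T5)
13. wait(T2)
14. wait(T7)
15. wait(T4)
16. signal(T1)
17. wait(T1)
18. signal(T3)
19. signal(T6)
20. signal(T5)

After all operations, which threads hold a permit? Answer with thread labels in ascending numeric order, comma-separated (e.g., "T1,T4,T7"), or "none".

Answer: T2

Derivation:
Step 1: wait(T1) -> count=0 queue=[] holders={T1}
Step 2: wait(T4) -> count=0 queue=[T4] holders={T1}
Step 3: wait(T3) -> count=0 queue=[T4,T3] holders={T1}
Step 4: signal(T1) -> count=0 queue=[T3] holders={T4}
Step 5: signal(T4) -> count=0 queue=[] holders={T3}
Step 6: wait(T7) -> count=0 queue=[T7] holders={T3}
Step 7: wait(T1) -> count=0 queue=[T7,T1] holders={T3}
Step 8: signal(T3) -> count=0 queue=[T1] holders={T7}
Step 9: signal(T7) -> count=0 queue=[] holders={T1}
Step 10: wait(T3) -> count=0 queue=[T3] holders={T1}
Step 11: wait(T6) -> count=0 queue=[T3,T6] holders={T1}
Step 12: wait(T5) -> count=0 queue=[T3,T6,T5] holders={T1}
Step 13: wait(T2) -> count=0 queue=[T3,T6,T5,T2] holders={T1}
Step 14: wait(T7) -> count=0 queue=[T3,T6,T5,T2,T7] holders={T1}
Step 15: wait(T4) -> count=0 queue=[T3,T6,T5,T2,T7,T4] holders={T1}
Step 16: signal(T1) -> count=0 queue=[T6,T5,T2,T7,T4] holders={T3}
Step 17: wait(T1) -> count=0 queue=[T6,T5,T2,T7,T4,T1] holders={T3}
Step 18: signal(T3) -> count=0 queue=[T5,T2,T7,T4,T1] holders={T6}
Step 19: signal(T6) -> count=0 queue=[T2,T7,T4,T1] holders={T5}
Step 20: signal(T5) -> count=0 queue=[T7,T4,T1] holders={T2}
Final holders: T2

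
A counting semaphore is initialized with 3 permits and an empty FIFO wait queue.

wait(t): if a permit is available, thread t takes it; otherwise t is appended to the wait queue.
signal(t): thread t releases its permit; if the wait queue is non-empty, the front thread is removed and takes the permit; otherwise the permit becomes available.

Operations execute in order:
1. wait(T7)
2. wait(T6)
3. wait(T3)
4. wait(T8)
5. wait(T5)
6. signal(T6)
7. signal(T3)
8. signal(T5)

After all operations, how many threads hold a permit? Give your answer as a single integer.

Answer: 2

Derivation:
Step 1: wait(T7) -> count=2 queue=[] holders={T7}
Step 2: wait(T6) -> count=1 queue=[] holders={T6,T7}
Step 3: wait(T3) -> count=0 queue=[] holders={T3,T6,T7}
Step 4: wait(T8) -> count=0 queue=[T8] holders={T3,T6,T7}
Step 5: wait(T5) -> count=0 queue=[T8,T5] holders={T3,T6,T7}
Step 6: signal(T6) -> count=0 queue=[T5] holders={T3,T7,T8}
Step 7: signal(T3) -> count=0 queue=[] holders={T5,T7,T8}
Step 8: signal(T5) -> count=1 queue=[] holders={T7,T8}
Final holders: {T7,T8} -> 2 thread(s)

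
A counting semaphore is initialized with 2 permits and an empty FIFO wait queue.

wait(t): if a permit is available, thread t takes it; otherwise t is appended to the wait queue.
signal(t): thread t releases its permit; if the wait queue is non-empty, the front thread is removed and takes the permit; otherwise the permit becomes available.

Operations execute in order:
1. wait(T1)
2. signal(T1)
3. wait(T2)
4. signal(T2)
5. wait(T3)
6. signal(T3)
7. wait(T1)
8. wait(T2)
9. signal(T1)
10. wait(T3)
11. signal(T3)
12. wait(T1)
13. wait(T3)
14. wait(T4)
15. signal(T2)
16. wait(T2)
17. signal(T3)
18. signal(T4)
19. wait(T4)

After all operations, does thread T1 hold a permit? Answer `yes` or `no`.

Answer: yes

Derivation:
Step 1: wait(T1) -> count=1 queue=[] holders={T1}
Step 2: signal(T1) -> count=2 queue=[] holders={none}
Step 3: wait(T2) -> count=1 queue=[] holders={T2}
Step 4: signal(T2) -> count=2 queue=[] holders={none}
Step 5: wait(T3) -> count=1 queue=[] holders={T3}
Step 6: signal(T3) -> count=2 queue=[] holders={none}
Step 7: wait(T1) -> count=1 queue=[] holders={T1}
Step 8: wait(T2) -> count=0 queue=[] holders={T1,T2}
Step 9: signal(T1) -> count=1 queue=[] holders={T2}
Step 10: wait(T3) -> count=0 queue=[] holders={T2,T3}
Step 11: signal(T3) -> count=1 queue=[] holders={T2}
Step 12: wait(T1) -> count=0 queue=[] holders={T1,T2}
Step 13: wait(T3) -> count=0 queue=[T3] holders={T1,T2}
Step 14: wait(T4) -> count=0 queue=[T3,T4] holders={T1,T2}
Step 15: signal(T2) -> count=0 queue=[T4] holders={T1,T3}
Step 16: wait(T2) -> count=0 queue=[T4,T2] holders={T1,T3}
Step 17: signal(T3) -> count=0 queue=[T2] holders={T1,T4}
Step 18: signal(T4) -> count=0 queue=[] holders={T1,T2}
Step 19: wait(T4) -> count=0 queue=[T4] holders={T1,T2}
Final holders: {T1,T2} -> T1 in holders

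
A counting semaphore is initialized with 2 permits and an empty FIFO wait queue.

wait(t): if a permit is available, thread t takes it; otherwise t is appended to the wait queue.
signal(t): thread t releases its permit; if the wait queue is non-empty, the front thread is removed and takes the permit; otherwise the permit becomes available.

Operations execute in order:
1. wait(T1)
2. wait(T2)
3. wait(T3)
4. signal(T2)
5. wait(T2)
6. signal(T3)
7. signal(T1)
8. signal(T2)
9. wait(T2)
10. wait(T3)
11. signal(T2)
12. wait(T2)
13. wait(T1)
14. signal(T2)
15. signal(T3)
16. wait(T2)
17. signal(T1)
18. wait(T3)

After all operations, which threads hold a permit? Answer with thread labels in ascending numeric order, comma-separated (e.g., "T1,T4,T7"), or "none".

Answer: T2,T3

Derivation:
Step 1: wait(T1) -> count=1 queue=[] holders={T1}
Step 2: wait(T2) -> count=0 queue=[] holders={T1,T2}
Step 3: wait(T3) -> count=0 queue=[T3] holders={T1,T2}
Step 4: signal(T2) -> count=0 queue=[] holders={T1,T3}
Step 5: wait(T2) -> count=0 queue=[T2] holders={T1,T3}
Step 6: signal(T3) -> count=0 queue=[] holders={T1,T2}
Step 7: signal(T1) -> count=1 queue=[] holders={T2}
Step 8: signal(T2) -> count=2 queue=[] holders={none}
Step 9: wait(T2) -> count=1 queue=[] holders={T2}
Step 10: wait(T3) -> count=0 queue=[] holders={T2,T3}
Step 11: signal(T2) -> count=1 queue=[] holders={T3}
Step 12: wait(T2) -> count=0 queue=[] holders={T2,T3}
Step 13: wait(T1) -> count=0 queue=[T1] holders={T2,T3}
Step 14: signal(T2) -> count=0 queue=[] holders={T1,T3}
Step 15: signal(T3) -> count=1 queue=[] holders={T1}
Step 16: wait(T2) -> count=0 queue=[] holders={T1,T2}
Step 17: signal(T1) -> count=1 queue=[] holders={T2}
Step 18: wait(T3) -> count=0 queue=[] holders={T2,T3}
Final holders: T2,T3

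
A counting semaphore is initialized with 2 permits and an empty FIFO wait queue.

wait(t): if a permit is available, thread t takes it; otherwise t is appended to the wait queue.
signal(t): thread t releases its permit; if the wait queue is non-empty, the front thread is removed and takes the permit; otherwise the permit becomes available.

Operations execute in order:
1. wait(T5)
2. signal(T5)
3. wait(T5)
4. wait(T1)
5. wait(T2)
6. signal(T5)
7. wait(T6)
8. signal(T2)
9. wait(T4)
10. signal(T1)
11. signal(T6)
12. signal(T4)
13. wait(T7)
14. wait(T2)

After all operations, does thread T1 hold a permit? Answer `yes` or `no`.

Answer: no

Derivation:
Step 1: wait(T5) -> count=1 queue=[] holders={T5}
Step 2: signal(T5) -> count=2 queue=[] holders={none}
Step 3: wait(T5) -> count=1 queue=[] holders={T5}
Step 4: wait(T1) -> count=0 queue=[] holders={T1,T5}
Step 5: wait(T2) -> count=0 queue=[T2] holders={T1,T5}
Step 6: signal(T5) -> count=0 queue=[] holders={T1,T2}
Step 7: wait(T6) -> count=0 queue=[T6] holders={T1,T2}
Step 8: signal(T2) -> count=0 queue=[] holders={T1,T6}
Step 9: wait(T4) -> count=0 queue=[T4] holders={T1,T6}
Step 10: signal(T1) -> count=0 queue=[] holders={T4,T6}
Step 11: signal(T6) -> count=1 queue=[] holders={T4}
Step 12: signal(T4) -> count=2 queue=[] holders={none}
Step 13: wait(T7) -> count=1 queue=[] holders={T7}
Step 14: wait(T2) -> count=0 queue=[] holders={T2,T7}
Final holders: {T2,T7} -> T1 not in holders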